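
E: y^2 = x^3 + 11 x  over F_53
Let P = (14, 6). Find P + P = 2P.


Doubling: s = (3 x1^2 + a) / (2 y1)
s = (3*14^2 + 11) / (2*6) mod 53 = 19
x3 = s^2 - 2 x1 mod 53 = 19^2 - 2*14 = 15
y3 = s (x1 - x3) - y1 mod 53 = 19 * (14 - 15) - 6 = 28

2P = (15, 28)


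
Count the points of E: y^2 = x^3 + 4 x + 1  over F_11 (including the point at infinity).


For each x in F_11, count y with y^2 = x^3 + 4 x + 1 mod 11:
  x = 0: RHS = 1, y in [1, 10]  -> 2 point(s)
  x = 4: RHS = 4, y in [2, 9]  -> 2 point(s)
  x = 5: RHS = 3, y in [5, 6]  -> 2 point(s)
  x = 7: RHS = 9, y in [3, 8]  -> 2 point(s)
Affine points: 8. Add the point at infinity: total = 9.

#E(F_11) = 9


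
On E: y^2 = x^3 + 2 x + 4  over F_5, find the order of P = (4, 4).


Compute successive multiples of P until we hit O:
  1P = (4, 4)
  2P = (2, 1)
  3P = (0, 2)
  4P = (0, 3)
  5P = (2, 4)
  6P = (4, 1)
  7P = O

ord(P) = 7


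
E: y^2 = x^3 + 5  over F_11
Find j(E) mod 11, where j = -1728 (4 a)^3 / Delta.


Delta = -16(4 a^3 + 27 b^2) mod 11 = 2
-1728 * (4 a)^3 = -1728 * (4*0)^3 mod 11 = 0
j = 0 * 2^(-1) mod 11 = 0

j = 0 (mod 11)


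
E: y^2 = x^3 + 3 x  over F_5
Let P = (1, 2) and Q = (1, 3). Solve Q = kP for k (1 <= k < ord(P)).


Enumerate multiples of P until we hit Q = (1, 3):
  1P = (1, 2)
  2P = (4, 1)
  3P = (4, 4)
  4P = (1, 3)
Match found at i = 4.

k = 4


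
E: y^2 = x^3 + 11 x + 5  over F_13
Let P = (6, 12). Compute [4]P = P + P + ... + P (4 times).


k = 4 = 100_2 (binary, LSB first: 001)
Double-and-add from P = (6, 12):
  bit 0 = 0: acc unchanged = O
  bit 1 = 0: acc unchanged = O
  bit 2 = 1: acc = O + (6, 1) = (6, 1)

4P = (6, 1)


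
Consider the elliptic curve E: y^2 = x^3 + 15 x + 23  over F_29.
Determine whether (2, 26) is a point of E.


Check whether y^2 = x^3 + 15 x + 23 (mod 29) for (x, y) = (2, 26).
LHS: y^2 = 26^2 mod 29 = 9
RHS: x^3 + 15 x + 23 = 2^3 + 15*2 + 23 mod 29 = 3
LHS != RHS

No, not on the curve


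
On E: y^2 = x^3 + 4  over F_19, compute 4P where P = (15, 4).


k = 4 = 100_2 (binary, LSB first: 001)
Double-and-add from P = (15, 4):
  bit 0 = 0: acc unchanged = O
  bit 1 = 0: acc unchanged = O
  bit 2 = 1: acc = O + (13, 4) = (13, 4)

4P = (13, 4)


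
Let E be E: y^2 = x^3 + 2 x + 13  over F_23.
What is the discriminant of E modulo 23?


4 a^3 + 27 b^2 = 4*2^3 + 27*13^2 = 32 + 4563 = 4595
Delta = -16 * (4595) = -73520
Delta mod 23 = 11

Delta = 11 (mod 23)


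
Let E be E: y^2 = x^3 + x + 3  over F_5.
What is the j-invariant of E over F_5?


Delta = -16(4 a^3 + 27 b^2) mod 5 = 3
-1728 * (4 a)^3 = -1728 * (4*1)^3 mod 5 = 3
j = 3 * 3^(-1) mod 5 = 1

j = 1 (mod 5)


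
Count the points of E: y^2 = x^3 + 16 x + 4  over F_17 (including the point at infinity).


For each x in F_17, count y with y^2 = x^3 + 16 x + 4 mod 17:
  x = 0: RHS = 4, y in [2, 15]  -> 2 point(s)
  x = 1: RHS = 4, y in [2, 15]  -> 2 point(s)
  x = 4: RHS = 13, y in [8, 9]  -> 2 point(s)
  x = 7: RHS = 0, y in [0]  -> 1 point(s)
  x = 8: RHS = 15, y in [7, 10]  -> 2 point(s)
  x = 10: RHS = 8, y in [5, 12]  -> 2 point(s)
  x = 11: RHS = 15, y in [7, 10]  -> 2 point(s)
  x = 15: RHS = 15, y in [7, 10]  -> 2 point(s)
  x = 16: RHS = 4, y in [2, 15]  -> 2 point(s)
Affine points: 17. Add the point at infinity: total = 18.

#E(F_17) = 18


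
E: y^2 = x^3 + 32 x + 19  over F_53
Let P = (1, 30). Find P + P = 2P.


Doubling: s = (3 x1^2 + a) / (2 y1)
s = (3*1^2 + 32) / (2*30) mod 53 = 5
x3 = s^2 - 2 x1 mod 53 = 5^2 - 2*1 = 23
y3 = s (x1 - x3) - y1 mod 53 = 5 * (1 - 23) - 30 = 19

2P = (23, 19)


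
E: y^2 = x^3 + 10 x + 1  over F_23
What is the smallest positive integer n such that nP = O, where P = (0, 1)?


Compute successive multiples of P until we hit O:
  1P = (0, 1)
  2P = (2, 12)
  3P = (11, 19)
  4P = (20, 6)
  5P = (16, 18)
  6P = (19, 9)
  7P = (8, 15)
  8P = (8, 8)
  ... (continuing to 15P)
  15P = O

ord(P) = 15


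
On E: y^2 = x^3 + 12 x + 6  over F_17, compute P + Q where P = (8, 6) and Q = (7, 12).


P != Q, so use the chord formula.
s = (y2 - y1) / (x2 - x1) = (6) / (16) mod 17 = 11
x3 = s^2 - x1 - x2 mod 17 = 11^2 - 8 - 7 = 4
y3 = s (x1 - x3) - y1 mod 17 = 11 * (8 - 4) - 6 = 4

P + Q = (4, 4)


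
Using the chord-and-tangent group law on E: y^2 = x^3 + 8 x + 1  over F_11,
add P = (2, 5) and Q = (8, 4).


P != Q, so use the chord formula.
s = (y2 - y1) / (x2 - x1) = (10) / (6) mod 11 = 9
x3 = s^2 - x1 - x2 mod 11 = 9^2 - 2 - 8 = 5
y3 = s (x1 - x3) - y1 mod 11 = 9 * (2 - 5) - 5 = 1

P + Q = (5, 1)


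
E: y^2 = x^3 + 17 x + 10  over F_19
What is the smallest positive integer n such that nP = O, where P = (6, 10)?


Compute successive multiples of P until we hit O:
  1P = (6, 10)
  2P = (14, 16)
  3P = (15, 7)
  4P = (15, 12)
  5P = (14, 3)
  6P = (6, 9)
  7P = O

ord(P) = 7


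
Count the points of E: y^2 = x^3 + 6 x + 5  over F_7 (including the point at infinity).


For each x in F_7, count y with y^2 = x^3 + 6 x + 5 mod 7:
  x = 2: RHS = 4, y in [2, 5]  -> 2 point(s)
  x = 3: RHS = 1, y in [1, 6]  -> 2 point(s)
  x = 4: RHS = 2, y in [3, 4]  -> 2 point(s)
Affine points: 6. Add the point at infinity: total = 7.

#E(F_7) = 7


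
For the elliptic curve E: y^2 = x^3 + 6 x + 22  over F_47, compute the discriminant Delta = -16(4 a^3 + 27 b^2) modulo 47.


4 a^3 + 27 b^2 = 4*6^3 + 27*22^2 = 864 + 13068 = 13932
Delta = -16 * (13932) = -222912
Delta mod 47 = 9

Delta = 9 (mod 47)


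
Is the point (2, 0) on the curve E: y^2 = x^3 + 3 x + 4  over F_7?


Check whether y^2 = x^3 + 3 x + 4 (mod 7) for (x, y) = (2, 0).
LHS: y^2 = 0^2 mod 7 = 0
RHS: x^3 + 3 x + 4 = 2^3 + 3*2 + 4 mod 7 = 4
LHS != RHS

No, not on the curve


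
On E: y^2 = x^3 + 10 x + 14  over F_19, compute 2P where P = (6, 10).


Doubling: s = (3 x1^2 + a) / (2 y1)
s = (3*6^2 + 10) / (2*10) mod 19 = 4
x3 = s^2 - 2 x1 mod 19 = 4^2 - 2*6 = 4
y3 = s (x1 - x3) - y1 mod 19 = 4 * (6 - 4) - 10 = 17

2P = (4, 17)


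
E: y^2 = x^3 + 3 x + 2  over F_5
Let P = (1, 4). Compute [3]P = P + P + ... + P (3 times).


k = 3 = 11_2 (binary, LSB first: 11)
Double-and-add from P = (1, 4):
  bit 0 = 1: acc = O + (1, 4) = (1, 4)
  bit 1 = 1: acc = (1, 4) + (2, 4) = (2, 1)

3P = (2, 1)


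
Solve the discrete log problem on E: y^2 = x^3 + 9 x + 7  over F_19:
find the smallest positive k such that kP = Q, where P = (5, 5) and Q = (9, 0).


Enumerate multiples of P until we hit Q = (9, 0):
  1P = (5, 5)
  2P = (18, 15)
  3P = (3, 17)
  4P = (9, 0)
Match found at i = 4.

k = 4


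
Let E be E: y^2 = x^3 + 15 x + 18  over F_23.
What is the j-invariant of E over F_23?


Delta = -16(4 a^3 + 27 b^2) mod 23 = 3
-1728 * (4 a)^3 = -1728 * (4*15)^3 mod 23 = 2
j = 2 * 3^(-1) mod 23 = 16

j = 16 (mod 23)


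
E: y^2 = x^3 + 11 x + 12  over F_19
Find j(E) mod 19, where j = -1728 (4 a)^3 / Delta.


Delta = -16(4 a^3 + 27 b^2) mod 19 = 10
-1728 * (4 a)^3 = -1728 * (4*11)^3 mod 19 = 7
j = 7 * 10^(-1) mod 19 = 14

j = 14 (mod 19)


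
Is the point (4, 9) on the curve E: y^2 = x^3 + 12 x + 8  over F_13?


Check whether y^2 = x^3 + 12 x + 8 (mod 13) for (x, y) = (4, 9).
LHS: y^2 = 9^2 mod 13 = 3
RHS: x^3 + 12 x + 8 = 4^3 + 12*4 + 8 mod 13 = 3
LHS = RHS

Yes, on the curve


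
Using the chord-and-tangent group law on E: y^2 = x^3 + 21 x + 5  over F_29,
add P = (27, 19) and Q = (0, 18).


P != Q, so use the chord formula.
s = (y2 - y1) / (x2 - x1) = (28) / (2) mod 29 = 14
x3 = s^2 - x1 - x2 mod 29 = 14^2 - 27 - 0 = 24
y3 = s (x1 - x3) - y1 mod 29 = 14 * (27 - 24) - 19 = 23

P + Q = (24, 23)


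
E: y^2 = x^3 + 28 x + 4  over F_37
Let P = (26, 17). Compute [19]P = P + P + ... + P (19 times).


k = 19 = 10011_2 (binary, LSB first: 11001)
Double-and-add from P = (26, 17):
  bit 0 = 1: acc = O + (26, 17) = (26, 17)
  bit 1 = 1: acc = (26, 17) + (34, 2) = (10, 27)
  bit 2 = 0: acc unchanged = (10, 27)
  bit 3 = 0: acc unchanged = (10, 27)
  bit 4 = 1: acc = (10, 27) + (7, 5) = (8, 0)

19P = (8, 0)


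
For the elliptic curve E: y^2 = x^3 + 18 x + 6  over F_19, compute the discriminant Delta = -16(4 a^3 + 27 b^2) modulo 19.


4 a^3 + 27 b^2 = 4*18^3 + 27*6^2 = 23328 + 972 = 24300
Delta = -16 * (24300) = -388800
Delta mod 19 = 16

Delta = 16 (mod 19)


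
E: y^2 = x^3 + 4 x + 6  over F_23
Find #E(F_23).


For each x in F_23, count y with y^2 = x^3 + 4 x + 6 mod 23:
  x = 0: RHS = 6, y in [11, 12]  -> 2 point(s)
  x = 5: RHS = 13, y in [6, 17]  -> 2 point(s)
  x = 6: RHS = 16, y in [4, 19]  -> 2 point(s)
  x = 7: RHS = 9, y in [3, 20]  -> 2 point(s)
  x = 9: RHS = 12, y in [9, 14]  -> 2 point(s)
  x = 11: RHS = 1, y in [1, 22]  -> 2 point(s)
  x = 13: RHS = 1, y in [1, 22]  -> 2 point(s)
  x = 14: RHS = 0, y in [0]  -> 1 point(s)
  x = 16: RHS = 3, y in [7, 16]  -> 2 point(s)
  x = 19: RHS = 18, y in [8, 15]  -> 2 point(s)
  x = 20: RHS = 13, y in [6, 17]  -> 2 point(s)
  x = 21: RHS = 13, y in [6, 17]  -> 2 point(s)
  x = 22: RHS = 1, y in [1, 22]  -> 2 point(s)
Affine points: 25. Add the point at infinity: total = 26.

#E(F_23) = 26


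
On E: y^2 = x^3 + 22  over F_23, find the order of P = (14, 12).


Compute successive multiples of P until we hit O:
  1P = (14, 12)
  2P = (3, 16)
  3P = (1, 0)
  4P = (3, 7)
  5P = (14, 11)
  6P = O

ord(P) = 6


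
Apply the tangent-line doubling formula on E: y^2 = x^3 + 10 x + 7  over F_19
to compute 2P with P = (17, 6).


Doubling: s = (3 x1^2 + a) / (2 y1)
s = (3*17^2 + 10) / (2*6) mod 19 = 5
x3 = s^2 - 2 x1 mod 19 = 5^2 - 2*17 = 10
y3 = s (x1 - x3) - y1 mod 19 = 5 * (17 - 10) - 6 = 10

2P = (10, 10)


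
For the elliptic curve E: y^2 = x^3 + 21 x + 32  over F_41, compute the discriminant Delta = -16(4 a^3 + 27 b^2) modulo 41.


4 a^3 + 27 b^2 = 4*21^3 + 27*32^2 = 37044 + 27648 = 64692
Delta = -16 * (64692) = -1035072
Delta mod 41 = 14

Delta = 14 (mod 41)


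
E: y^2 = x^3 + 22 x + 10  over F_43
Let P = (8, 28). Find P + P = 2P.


Doubling: s = (3 x1^2 + a) / (2 y1)
s = (3*8^2 + 22) / (2*28) mod 43 = 33
x3 = s^2 - 2 x1 mod 43 = 33^2 - 2*8 = 41
y3 = s (x1 - x3) - y1 mod 43 = 33 * (8 - 41) - 28 = 1

2P = (41, 1)


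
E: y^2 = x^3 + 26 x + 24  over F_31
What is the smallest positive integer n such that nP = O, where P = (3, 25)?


Compute successive multiples of P until we hit O:
  1P = (3, 25)
  2P = (12, 7)
  3P = (20, 9)
  4P = (15, 10)
  5P = (1, 19)
  6P = (5, 0)
  7P = (1, 12)
  8P = (15, 21)
  ... (continuing to 12P)
  12P = O

ord(P) = 12


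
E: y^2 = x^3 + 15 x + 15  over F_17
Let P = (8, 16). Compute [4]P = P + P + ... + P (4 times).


k = 4 = 100_2 (binary, LSB first: 001)
Double-and-add from P = (8, 16):
  bit 0 = 0: acc unchanged = O
  bit 1 = 0: acc unchanged = O
  bit 2 = 1: acc = O + (6, 7) = (6, 7)

4P = (6, 7)


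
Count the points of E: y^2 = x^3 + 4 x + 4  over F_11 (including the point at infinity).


For each x in F_11, count y with y^2 = x^3 + 4 x + 4 mod 11:
  x = 0: RHS = 4, y in [2, 9]  -> 2 point(s)
  x = 1: RHS = 9, y in [3, 8]  -> 2 point(s)
  x = 2: RHS = 9, y in [3, 8]  -> 2 point(s)
  x = 7: RHS = 1, y in [1, 10]  -> 2 point(s)
  x = 8: RHS = 9, y in [3, 8]  -> 2 point(s)
Affine points: 10. Add the point at infinity: total = 11.

#E(F_11) = 11


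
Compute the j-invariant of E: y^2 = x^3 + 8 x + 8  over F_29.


Delta = -16(4 a^3 + 27 b^2) mod 29 = 20
-1728 * (4 a)^3 = -1728 * (4*8)^3 mod 29 = 5
j = 5 * 20^(-1) mod 29 = 22

j = 22 (mod 29)


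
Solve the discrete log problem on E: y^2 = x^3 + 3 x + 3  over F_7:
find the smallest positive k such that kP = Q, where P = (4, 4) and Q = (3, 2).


Enumerate multiples of P until we hit Q = (3, 2):
  1P = (4, 4)
  2P = (3, 5)
  3P = (1, 0)
  4P = (3, 2)
Match found at i = 4.

k = 4


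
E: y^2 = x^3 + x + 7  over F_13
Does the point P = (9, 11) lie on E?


Check whether y^2 = x^3 + 1 x + 7 (mod 13) for (x, y) = (9, 11).
LHS: y^2 = 11^2 mod 13 = 4
RHS: x^3 + 1 x + 7 = 9^3 + 1*9 + 7 mod 13 = 4
LHS = RHS

Yes, on the curve


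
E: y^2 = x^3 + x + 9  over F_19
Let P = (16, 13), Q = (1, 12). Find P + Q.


P != Q, so use the chord formula.
s = (y2 - y1) / (x2 - x1) = (18) / (4) mod 19 = 14
x3 = s^2 - x1 - x2 mod 19 = 14^2 - 16 - 1 = 8
y3 = s (x1 - x3) - y1 mod 19 = 14 * (16 - 8) - 13 = 4

P + Q = (8, 4)


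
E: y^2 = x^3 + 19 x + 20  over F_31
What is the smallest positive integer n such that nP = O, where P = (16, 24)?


Compute successive multiples of P until we hit O:
  1P = (16, 24)
  2P = (1, 3)
  3P = (11, 14)
  4P = (8, 23)
  5P = (23, 10)
  6P = (27, 29)
  7P = (21, 16)
  8P = (4, 25)
  ... (continuing to 18P)
  18P = O

ord(P) = 18


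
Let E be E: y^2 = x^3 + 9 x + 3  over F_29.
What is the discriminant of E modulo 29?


4 a^3 + 27 b^2 = 4*9^3 + 27*3^2 = 2916 + 243 = 3159
Delta = -16 * (3159) = -50544
Delta mod 29 = 3

Delta = 3 (mod 29)


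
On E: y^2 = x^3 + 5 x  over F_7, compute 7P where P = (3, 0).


k = 7 = 111_2 (binary, LSB first: 111)
Double-and-add from P = (3, 0):
  bit 0 = 1: acc = O + (3, 0) = (3, 0)
  bit 1 = 1: acc = (3, 0) + O = (3, 0)
  bit 2 = 1: acc = (3, 0) + O = (3, 0)

7P = (3, 0)


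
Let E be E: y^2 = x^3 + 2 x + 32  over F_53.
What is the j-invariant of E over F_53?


Delta = -16(4 a^3 + 27 b^2) mod 53 = 41
-1728 * (4 a)^3 = -1728 * (4*2)^3 mod 53 = 46
j = 46 * 41^(-1) mod 53 = 5

j = 5 (mod 53)


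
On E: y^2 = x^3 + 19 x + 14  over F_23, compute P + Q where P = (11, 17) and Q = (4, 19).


P != Q, so use the chord formula.
s = (y2 - y1) / (x2 - x1) = (2) / (16) mod 23 = 3
x3 = s^2 - x1 - x2 mod 23 = 3^2 - 11 - 4 = 17
y3 = s (x1 - x3) - y1 mod 23 = 3 * (11 - 17) - 17 = 11

P + Q = (17, 11)


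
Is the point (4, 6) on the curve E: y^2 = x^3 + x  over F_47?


Check whether y^2 = x^3 + 1 x + 0 (mod 47) for (x, y) = (4, 6).
LHS: y^2 = 6^2 mod 47 = 36
RHS: x^3 + 1 x + 0 = 4^3 + 1*4 + 0 mod 47 = 21
LHS != RHS

No, not on the curve


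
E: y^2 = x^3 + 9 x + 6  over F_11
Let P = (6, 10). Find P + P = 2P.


Doubling: s = (3 x1^2 + a) / (2 y1)
s = (3*6^2 + 9) / (2*10) mod 11 = 2
x3 = s^2 - 2 x1 mod 11 = 2^2 - 2*6 = 3
y3 = s (x1 - x3) - y1 mod 11 = 2 * (6 - 3) - 10 = 7

2P = (3, 7)


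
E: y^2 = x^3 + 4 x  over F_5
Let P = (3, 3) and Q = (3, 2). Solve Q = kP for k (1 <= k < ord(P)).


Enumerate multiples of P until we hit Q = (3, 2):
  1P = (3, 3)
  2P = (0, 0)
  3P = (3, 2)
Match found at i = 3.

k = 3


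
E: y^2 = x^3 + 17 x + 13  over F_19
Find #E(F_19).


For each x in F_19, count y with y^2 = x^3 + 17 x + 13 mod 19:
  x = 2: RHS = 17, y in [6, 13]  -> 2 point(s)
  x = 7: RHS = 0, y in [0]  -> 1 point(s)
  x = 10: RHS = 5, y in [9, 10]  -> 2 point(s)
  x = 11: RHS = 11, y in [7, 12]  -> 2 point(s)
  x = 12: RHS = 7, y in [8, 11]  -> 2 point(s)
  x = 16: RHS = 11, y in [7, 12]  -> 2 point(s)
  x = 17: RHS = 9, y in [3, 16]  -> 2 point(s)
Affine points: 13. Add the point at infinity: total = 14.

#E(F_19) = 14


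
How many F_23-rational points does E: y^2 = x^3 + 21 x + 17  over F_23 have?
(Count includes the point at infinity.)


For each x in F_23, count y with y^2 = x^3 + 21 x + 17 mod 23:
  x = 1: RHS = 16, y in [4, 19]  -> 2 point(s)
  x = 4: RHS = 4, y in [2, 21]  -> 2 point(s)
  x = 7: RHS = 1, y in [1, 22]  -> 2 point(s)
  x = 10: RHS = 8, y in [10, 13]  -> 2 point(s)
  x = 13: RHS = 3, y in [7, 16]  -> 2 point(s)
  x = 15: RHS = 4, y in [2, 21]  -> 2 point(s)
  x = 21: RHS = 13, y in [6, 17]  -> 2 point(s)
  x = 22: RHS = 18, y in [8, 15]  -> 2 point(s)
Affine points: 16. Add the point at infinity: total = 17.

#E(F_23) = 17


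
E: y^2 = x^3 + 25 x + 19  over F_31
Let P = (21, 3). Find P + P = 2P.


Doubling: s = (3 x1^2 + a) / (2 y1)
s = (3*21^2 + 25) / (2*3) mod 31 = 18
x3 = s^2 - 2 x1 mod 31 = 18^2 - 2*21 = 3
y3 = s (x1 - x3) - y1 mod 31 = 18 * (21 - 3) - 3 = 11

2P = (3, 11)


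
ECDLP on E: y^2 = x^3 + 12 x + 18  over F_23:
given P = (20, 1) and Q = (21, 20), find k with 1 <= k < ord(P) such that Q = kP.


Enumerate multiples of P until we hit Q = (21, 20):
  1P = (20, 1)
  2P = (1, 13)
  3P = (11, 3)
  4P = (0, 15)
  5P = (12, 21)
  6P = (3, 14)
  7P = (13, 18)
  8P = (2, 21)
  9P = (17, 11)
  10P = (15, 13)
  11P = (14, 3)
  12P = (7, 10)
  13P = (9, 2)
  14P = (21, 20)
Match found at i = 14.

k = 14


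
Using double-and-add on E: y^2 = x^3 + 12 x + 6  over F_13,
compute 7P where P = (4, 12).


k = 7 = 111_2 (binary, LSB first: 111)
Double-and-add from P = (4, 12):
  bit 0 = 1: acc = O + (4, 12) = (4, 12)
  bit 1 = 1: acc = (4, 12) + (8, 4) = (5, 3)
  bit 2 = 1: acc = (5, 3) + (7, 2) = (11, 0)

7P = (11, 0)


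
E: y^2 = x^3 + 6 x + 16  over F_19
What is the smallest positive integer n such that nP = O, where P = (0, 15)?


Compute successive multiples of P until we hit O:
  1P = (0, 15)
  2P = (16, 16)
  3P = (1, 17)
  4P = (3, 17)
  5P = (8, 5)
  6P = (9, 1)
  7P = (15, 2)
  8P = (11, 11)
  ... (continuing to 28P)
  28P = O

ord(P) = 28


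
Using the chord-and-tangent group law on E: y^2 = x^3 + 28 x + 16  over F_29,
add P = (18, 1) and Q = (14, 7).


P != Q, so use the chord formula.
s = (y2 - y1) / (x2 - x1) = (6) / (25) mod 29 = 13
x3 = s^2 - x1 - x2 mod 29 = 13^2 - 18 - 14 = 21
y3 = s (x1 - x3) - y1 mod 29 = 13 * (18 - 21) - 1 = 18

P + Q = (21, 18)


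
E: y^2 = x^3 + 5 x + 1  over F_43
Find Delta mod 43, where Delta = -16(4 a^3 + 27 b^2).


4 a^3 + 27 b^2 = 4*5^3 + 27*1^2 = 500 + 27 = 527
Delta = -16 * (527) = -8432
Delta mod 43 = 39

Delta = 39 (mod 43)


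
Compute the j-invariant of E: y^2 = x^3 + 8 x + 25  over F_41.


Delta = -16(4 a^3 + 27 b^2) mod 41 = 17
-1728 * (4 a)^3 = -1728 * (4*8)^3 mod 41 = 28
j = 28 * 17^(-1) mod 41 = 33

j = 33 (mod 41)


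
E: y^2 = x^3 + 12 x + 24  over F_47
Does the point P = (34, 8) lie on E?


Check whether y^2 = x^3 + 12 x + 24 (mod 47) for (x, y) = (34, 8).
LHS: y^2 = 8^2 mod 47 = 17
RHS: x^3 + 12 x + 24 = 34^3 + 12*34 + 24 mod 47 = 21
LHS != RHS

No, not on the curve


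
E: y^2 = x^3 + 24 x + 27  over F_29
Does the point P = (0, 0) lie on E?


Check whether y^2 = x^3 + 24 x + 27 (mod 29) for (x, y) = (0, 0).
LHS: y^2 = 0^2 mod 29 = 0
RHS: x^3 + 24 x + 27 = 0^3 + 24*0 + 27 mod 29 = 27
LHS != RHS

No, not on the curve


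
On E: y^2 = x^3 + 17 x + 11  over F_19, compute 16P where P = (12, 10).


k = 16 = 10000_2 (binary, LSB first: 00001)
Double-and-add from P = (12, 10):
  bit 0 = 0: acc unchanged = O
  bit 1 = 0: acc unchanged = O
  bit 2 = 0: acc unchanged = O
  bit 3 = 0: acc unchanged = O
  bit 4 = 1: acc = O + (6, 14) = (6, 14)

16P = (6, 14)


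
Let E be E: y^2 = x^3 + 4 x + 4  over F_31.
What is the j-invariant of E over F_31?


Delta = -16(4 a^3 + 27 b^2) mod 31 = 28
-1728 * (4 a)^3 = -1728 * (4*4)^3 mod 31 = 1
j = 1 * 28^(-1) mod 31 = 10

j = 10 (mod 31)


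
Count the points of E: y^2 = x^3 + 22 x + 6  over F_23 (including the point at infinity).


For each x in F_23, count y with y^2 = x^3 + 22 x + 6 mod 23:
  x = 0: RHS = 6, y in [11, 12]  -> 2 point(s)
  x = 1: RHS = 6, y in [11, 12]  -> 2 point(s)
  x = 2: RHS = 12, y in [9, 14]  -> 2 point(s)
  x = 6: RHS = 9, y in [3, 20]  -> 2 point(s)
  x = 8: RHS = 4, y in [2, 21]  -> 2 point(s)
  x = 9: RHS = 13, y in [6, 17]  -> 2 point(s)
  x = 15: RHS = 8, y in [10, 13]  -> 2 point(s)
  x = 17: RHS = 3, y in [7, 16]  -> 2 point(s)
  x = 18: RHS = 1, y in [1, 22]  -> 2 point(s)
  x = 21: RHS = 0, y in [0]  -> 1 point(s)
  x = 22: RHS = 6, y in [11, 12]  -> 2 point(s)
Affine points: 21. Add the point at infinity: total = 22.

#E(F_23) = 22


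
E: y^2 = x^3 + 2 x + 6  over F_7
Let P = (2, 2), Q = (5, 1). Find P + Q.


P != Q, so use the chord formula.
s = (y2 - y1) / (x2 - x1) = (6) / (3) mod 7 = 2
x3 = s^2 - x1 - x2 mod 7 = 2^2 - 2 - 5 = 4
y3 = s (x1 - x3) - y1 mod 7 = 2 * (2 - 4) - 2 = 1

P + Q = (4, 1)


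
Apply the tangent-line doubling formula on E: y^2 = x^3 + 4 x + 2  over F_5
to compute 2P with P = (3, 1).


Doubling: s = (3 x1^2 + a) / (2 y1)
s = (3*3^2 + 4) / (2*1) mod 5 = 3
x3 = s^2 - 2 x1 mod 5 = 3^2 - 2*3 = 3
y3 = s (x1 - x3) - y1 mod 5 = 3 * (3 - 3) - 1 = 4

2P = (3, 4)


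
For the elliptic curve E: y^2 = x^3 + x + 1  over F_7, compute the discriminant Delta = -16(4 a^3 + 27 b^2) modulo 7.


4 a^3 + 27 b^2 = 4*1^3 + 27*1^2 = 4 + 27 = 31
Delta = -16 * (31) = -496
Delta mod 7 = 1

Delta = 1 (mod 7)


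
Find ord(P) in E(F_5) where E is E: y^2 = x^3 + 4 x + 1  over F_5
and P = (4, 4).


Compute successive multiples of P until we hit O:
  1P = (4, 4)
  2P = (3, 0)
  3P = (4, 1)
  4P = O

ord(P) = 4


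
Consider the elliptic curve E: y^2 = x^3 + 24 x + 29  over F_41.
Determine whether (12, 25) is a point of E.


Check whether y^2 = x^3 + 24 x + 29 (mod 41) for (x, y) = (12, 25).
LHS: y^2 = 25^2 mod 41 = 10
RHS: x^3 + 24 x + 29 = 12^3 + 24*12 + 29 mod 41 = 36
LHS != RHS

No, not on the curve


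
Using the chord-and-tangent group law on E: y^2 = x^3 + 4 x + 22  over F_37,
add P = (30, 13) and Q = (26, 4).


P != Q, so use the chord formula.
s = (y2 - y1) / (x2 - x1) = (28) / (33) mod 37 = 30
x3 = s^2 - x1 - x2 mod 37 = 30^2 - 30 - 26 = 30
y3 = s (x1 - x3) - y1 mod 37 = 30 * (30 - 30) - 13 = 24

P + Q = (30, 24)


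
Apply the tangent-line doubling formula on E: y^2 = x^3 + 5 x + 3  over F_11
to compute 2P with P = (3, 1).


Doubling: s = (3 x1^2 + a) / (2 y1)
s = (3*3^2 + 5) / (2*1) mod 11 = 5
x3 = s^2 - 2 x1 mod 11 = 5^2 - 2*3 = 8
y3 = s (x1 - x3) - y1 mod 11 = 5 * (3 - 8) - 1 = 7

2P = (8, 7)


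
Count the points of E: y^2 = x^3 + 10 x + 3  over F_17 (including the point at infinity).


For each x in F_17, count y with y^2 = x^3 + 10 x + 3 mod 17:
  x = 3: RHS = 9, y in [3, 14]  -> 2 point(s)
  x = 5: RHS = 8, y in [5, 12]  -> 2 point(s)
  x = 7: RHS = 8, y in [5, 12]  -> 2 point(s)
  x = 8: RHS = 0, y in [0]  -> 1 point(s)
  x = 10: RHS = 15, y in [7, 10]  -> 2 point(s)
  x = 11: RHS = 16, y in [4, 13]  -> 2 point(s)
  x = 12: RHS = 15, y in [7, 10]  -> 2 point(s)
  x = 13: RHS = 1, y in [1, 16]  -> 2 point(s)
  x = 15: RHS = 9, y in [3, 14]  -> 2 point(s)
  x = 16: RHS = 9, y in [3, 14]  -> 2 point(s)
Affine points: 19. Add the point at infinity: total = 20.

#E(F_17) = 20


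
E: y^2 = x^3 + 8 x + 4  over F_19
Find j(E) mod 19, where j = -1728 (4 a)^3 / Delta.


Delta = -16(4 a^3 + 27 b^2) mod 19 = 11
-1728 * (4 a)^3 = -1728 * (4*8)^3 mod 19 = 12
j = 12 * 11^(-1) mod 19 = 8

j = 8 (mod 19)


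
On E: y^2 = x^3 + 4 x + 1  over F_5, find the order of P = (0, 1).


Compute successive multiples of P until we hit O:
  1P = (0, 1)
  2P = (4, 1)
  3P = (1, 4)
  4P = (3, 0)
  5P = (1, 1)
  6P = (4, 4)
  7P = (0, 4)
  8P = O

ord(P) = 8


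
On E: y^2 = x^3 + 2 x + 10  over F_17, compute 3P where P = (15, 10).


k = 3 = 11_2 (binary, LSB first: 11)
Double-and-add from P = (15, 10):
  bit 0 = 1: acc = O + (15, 10) = (15, 10)
  bit 1 = 1: acc = (15, 10) + (5, 14) = (6, 0)

3P = (6, 0)


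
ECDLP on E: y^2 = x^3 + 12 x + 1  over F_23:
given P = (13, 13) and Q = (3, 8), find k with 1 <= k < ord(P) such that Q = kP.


Enumerate multiples of P until we hit Q = (3, 8):
  1P = (13, 13)
  2P = (3, 15)
  3P = (19, 2)
  4P = (18, 0)
  5P = (19, 21)
  6P = (3, 8)
Match found at i = 6.

k = 6


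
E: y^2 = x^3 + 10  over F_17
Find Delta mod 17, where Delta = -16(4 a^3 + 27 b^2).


4 a^3 + 27 b^2 = 4*0^3 + 27*10^2 = 0 + 2700 = 2700
Delta = -16 * (2700) = -43200
Delta mod 17 = 14

Delta = 14 (mod 17)


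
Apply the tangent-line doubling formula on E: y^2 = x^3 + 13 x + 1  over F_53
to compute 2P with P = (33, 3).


Doubling: s = (3 x1^2 + a) / (2 y1)
s = (3*33^2 + 13) / (2*3) mod 53 = 52
x3 = s^2 - 2 x1 mod 53 = 52^2 - 2*33 = 41
y3 = s (x1 - x3) - y1 mod 53 = 52 * (33 - 41) - 3 = 5

2P = (41, 5)


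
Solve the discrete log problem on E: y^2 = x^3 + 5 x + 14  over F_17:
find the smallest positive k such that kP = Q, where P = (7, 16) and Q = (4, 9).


Enumerate multiples of P until we hit Q = (4, 9):
  1P = (7, 16)
  2P = (16, 5)
  3P = (2, 10)
  4P = (4, 8)
  5P = (15, 8)
  6P = (13, 7)
  7P = (12, 0)
  8P = (13, 10)
  9P = (15, 9)
  10P = (4, 9)
Match found at i = 10.

k = 10


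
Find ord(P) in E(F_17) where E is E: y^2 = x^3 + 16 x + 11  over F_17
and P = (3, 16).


Compute successive multiples of P until we hit O:
  1P = (3, 16)
  2P = (10, 7)
  3P = (6, 0)
  4P = (10, 10)
  5P = (3, 1)
  6P = O

ord(P) = 6


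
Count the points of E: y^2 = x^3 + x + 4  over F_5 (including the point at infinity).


For each x in F_5, count y with y^2 = x^3 + 1 x + 4 mod 5:
  x = 0: RHS = 4, y in [2, 3]  -> 2 point(s)
  x = 1: RHS = 1, y in [1, 4]  -> 2 point(s)
  x = 2: RHS = 4, y in [2, 3]  -> 2 point(s)
  x = 3: RHS = 4, y in [2, 3]  -> 2 point(s)
Affine points: 8. Add the point at infinity: total = 9.

#E(F_5) = 9


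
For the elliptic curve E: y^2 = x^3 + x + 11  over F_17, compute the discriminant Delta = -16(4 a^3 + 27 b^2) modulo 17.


4 a^3 + 27 b^2 = 4*1^3 + 27*11^2 = 4 + 3267 = 3271
Delta = -16 * (3271) = -52336
Delta mod 17 = 7

Delta = 7 (mod 17)


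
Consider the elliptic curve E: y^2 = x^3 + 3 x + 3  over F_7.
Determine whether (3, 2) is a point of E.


Check whether y^2 = x^3 + 3 x + 3 (mod 7) for (x, y) = (3, 2).
LHS: y^2 = 2^2 mod 7 = 4
RHS: x^3 + 3 x + 3 = 3^3 + 3*3 + 3 mod 7 = 4
LHS = RHS

Yes, on the curve


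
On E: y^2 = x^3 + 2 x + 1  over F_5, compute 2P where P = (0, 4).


k = 2 = 10_2 (binary, LSB first: 01)
Double-and-add from P = (0, 4):
  bit 0 = 0: acc unchanged = O
  bit 1 = 1: acc = O + (1, 2) = (1, 2)

2P = (1, 2)


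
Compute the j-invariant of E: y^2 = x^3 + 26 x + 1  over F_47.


Delta = -16(4 a^3 + 27 b^2) mod 47 = 25
-1728 * (4 a)^3 = -1728 * (4*26)^3 mod 47 = 2
j = 2 * 25^(-1) mod 47 = 17

j = 17 (mod 47)


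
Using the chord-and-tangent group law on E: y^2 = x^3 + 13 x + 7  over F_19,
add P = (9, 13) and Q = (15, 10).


P != Q, so use the chord formula.
s = (y2 - y1) / (x2 - x1) = (16) / (6) mod 19 = 9
x3 = s^2 - x1 - x2 mod 19 = 9^2 - 9 - 15 = 0
y3 = s (x1 - x3) - y1 mod 19 = 9 * (9 - 0) - 13 = 11

P + Q = (0, 11)


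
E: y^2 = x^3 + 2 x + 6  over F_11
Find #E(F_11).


For each x in F_11, count y with y^2 = x^3 + 2 x + 6 mod 11:
  x = 1: RHS = 9, y in [3, 8]  -> 2 point(s)
  x = 4: RHS = 1, y in [1, 10]  -> 2 point(s)
  x = 5: RHS = 9, y in [3, 8]  -> 2 point(s)
  x = 6: RHS = 3, y in [5, 6]  -> 2 point(s)
  x = 7: RHS = 0, y in [0]  -> 1 point(s)
  x = 9: RHS = 5, y in [4, 7]  -> 2 point(s)
  x = 10: RHS = 3, y in [5, 6]  -> 2 point(s)
Affine points: 13. Add the point at infinity: total = 14.

#E(F_11) = 14


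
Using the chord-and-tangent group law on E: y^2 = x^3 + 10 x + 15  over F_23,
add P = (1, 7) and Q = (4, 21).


P != Q, so use the chord formula.
s = (y2 - y1) / (x2 - x1) = (14) / (3) mod 23 = 20
x3 = s^2 - x1 - x2 mod 23 = 20^2 - 1 - 4 = 4
y3 = s (x1 - x3) - y1 mod 23 = 20 * (1 - 4) - 7 = 2

P + Q = (4, 2)


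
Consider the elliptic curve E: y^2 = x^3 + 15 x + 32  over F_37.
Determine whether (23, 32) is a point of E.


Check whether y^2 = x^3 + 15 x + 32 (mod 37) for (x, y) = (23, 32).
LHS: y^2 = 32^2 mod 37 = 25
RHS: x^3 + 15 x + 32 = 23^3 + 15*23 + 32 mod 37 = 1
LHS != RHS

No, not on the curve


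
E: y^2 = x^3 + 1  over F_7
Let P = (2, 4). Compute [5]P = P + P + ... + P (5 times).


k = 5 = 101_2 (binary, LSB first: 101)
Double-and-add from P = (2, 4):
  bit 0 = 1: acc = O + (2, 4) = (2, 4)
  bit 1 = 0: acc unchanged = (2, 4)
  bit 2 = 1: acc = (2, 4) + (0, 1) = (2, 3)

5P = (2, 3)


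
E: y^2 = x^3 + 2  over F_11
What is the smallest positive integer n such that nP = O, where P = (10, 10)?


Compute successive multiples of P until we hit O:
  1P = (10, 10)
  2P = (7, 2)
  3P = (6, 8)
  4P = (9, 7)
  5P = (1, 6)
  6P = (4, 0)
  7P = (1, 5)
  8P = (9, 4)
  ... (continuing to 12P)
  12P = O

ord(P) = 12


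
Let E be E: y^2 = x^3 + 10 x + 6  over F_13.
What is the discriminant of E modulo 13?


4 a^3 + 27 b^2 = 4*10^3 + 27*6^2 = 4000 + 972 = 4972
Delta = -16 * (4972) = -79552
Delta mod 13 = 8

Delta = 8 (mod 13)


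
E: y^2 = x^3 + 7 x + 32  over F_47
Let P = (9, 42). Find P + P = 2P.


Doubling: s = (3 x1^2 + a) / (2 y1)
s = (3*9^2 + 7) / (2*42) mod 47 = 22
x3 = s^2 - 2 x1 mod 47 = 22^2 - 2*9 = 43
y3 = s (x1 - x3) - y1 mod 47 = 22 * (9 - 43) - 42 = 9

2P = (43, 9)


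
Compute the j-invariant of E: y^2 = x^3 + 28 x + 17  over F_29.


Delta = -16(4 a^3 + 27 b^2) mod 29 = 3
-1728 * (4 a)^3 = -1728 * (4*28)^3 mod 29 = 15
j = 15 * 3^(-1) mod 29 = 5

j = 5 (mod 29)


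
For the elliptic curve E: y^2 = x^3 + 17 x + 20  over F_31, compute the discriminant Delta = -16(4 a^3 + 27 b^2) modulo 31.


4 a^3 + 27 b^2 = 4*17^3 + 27*20^2 = 19652 + 10800 = 30452
Delta = -16 * (30452) = -487232
Delta mod 31 = 26

Delta = 26 (mod 31)


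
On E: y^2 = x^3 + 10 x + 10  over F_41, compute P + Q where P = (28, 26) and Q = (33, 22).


P != Q, so use the chord formula.
s = (y2 - y1) / (x2 - x1) = (37) / (5) mod 41 = 32
x3 = s^2 - x1 - x2 mod 41 = 32^2 - 28 - 33 = 20
y3 = s (x1 - x3) - y1 mod 41 = 32 * (28 - 20) - 26 = 25

P + Q = (20, 25)


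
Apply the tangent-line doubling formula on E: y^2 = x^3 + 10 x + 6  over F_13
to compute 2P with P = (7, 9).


Doubling: s = (3 x1^2 + a) / (2 y1)
s = (3*7^2 + 10) / (2*9) mod 13 = 8
x3 = s^2 - 2 x1 mod 13 = 8^2 - 2*7 = 11
y3 = s (x1 - x3) - y1 mod 13 = 8 * (7 - 11) - 9 = 11

2P = (11, 11)


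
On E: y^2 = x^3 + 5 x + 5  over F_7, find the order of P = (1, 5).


Compute successive multiples of P until we hit O:
  1P = (1, 5)
  2P = (2, 4)
  3P = (5, 6)
  4P = (5, 1)
  5P = (2, 3)
  6P = (1, 2)
  7P = O

ord(P) = 7


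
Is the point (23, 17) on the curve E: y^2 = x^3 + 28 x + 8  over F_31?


Check whether y^2 = x^3 + 28 x + 8 (mod 31) for (x, y) = (23, 17).
LHS: y^2 = 17^2 mod 31 = 10
RHS: x^3 + 28 x + 8 = 23^3 + 28*23 + 8 mod 31 = 16
LHS != RHS

No, not on the curve


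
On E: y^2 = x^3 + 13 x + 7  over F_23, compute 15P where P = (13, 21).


k = 15 = 1111_2 (binary, LSB first: 1111)
Double-and-add from P = (13, 21):
  bit 0 = 1: acc = O + (13, 21) = (13, 21)
  bit 1 = 1: acc = (13, 21) + (15, 9) = (8, 18)
  bit 2 = 1: acc = (8, 18) + (18, 22) = (22, 4)
  bit 3 = 1: acc = (22, 4) + (14, 9) = (5, 17)

15P = (5, 17)


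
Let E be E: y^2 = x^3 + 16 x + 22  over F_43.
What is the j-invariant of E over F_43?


Delta = -16(4 a^3 + 27 b^2) mod 43 = 5
-1728 * (4 a)^3 = -1728 * (4*16)^3 mod 43 = 1
j = 1 * 5^(-1) mod 43 = 26

j = 26 (mod 43)


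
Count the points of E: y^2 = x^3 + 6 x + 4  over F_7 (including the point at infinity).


For each x in F_7, count y with y^2 = x^3 + 6 x + 4 mod 7:
  x = 0: RHS = 4, y in [2, 5]  -> 2 point(s)
  x = 1: RHS = 4, y in [2, 5]  -> 2 point(s)
  x = 3: RHS = 0, y in [0]  -> 1 point(s)
  x = 4: RHS = 1, y in [1, 6]  -> 2 point(s)
  x = 6: RHS = 4, y in [2, 5]  -> 2 point(s)
Affine points: 9. Add the point at infinity: total = 10.

#E(F_7) = 10


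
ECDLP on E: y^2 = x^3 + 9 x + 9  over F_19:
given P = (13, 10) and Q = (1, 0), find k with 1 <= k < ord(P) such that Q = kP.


Enumerate multiples of P until we hit Q = (1, 0):
  1P = (13, 10)
  2P = (2, 4)
  3P = (1, 0)
Match found at i = 3.

k = 3


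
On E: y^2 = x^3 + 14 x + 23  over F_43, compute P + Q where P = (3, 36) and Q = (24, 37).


P != Q, so use the chord formula.
s = (y2 - y1) / (x2 - x1) = (1) / (21) mod 43 = 41
x3 = s^2 - x1 - x2 mod 43 = 41^2 - 3 - 24 = 20
y3 = s (x1 - x3) - y1 mod 43 = 41 * (3 - 20) - 36 = 41

P + Q = (20, 41)


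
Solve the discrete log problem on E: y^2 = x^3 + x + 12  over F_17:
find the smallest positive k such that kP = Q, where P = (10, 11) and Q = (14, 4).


Enumerate multiples of P until we hit Q = (14, 4):
  1P = (10, 11)
  2P = (15, 11)
  3P = (9, 6)
  4P = (6, 9)
  5P = (14, 4)
Match found at i = 5.

k = 5


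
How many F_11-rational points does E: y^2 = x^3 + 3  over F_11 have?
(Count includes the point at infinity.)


For each x in F_11, count y with y^2 = x^3 + 0 x + 3 mod 11:
  x = 0: RHS = 3, y in [5, 6]  -> 2 point(s)
  x = 1: RHS = 4, y in [2, 9]  -> 2 point(s)
  x = 2: RHS = 0, y in [0]  -> 1 point(s)
  x = 4: RHS = 1, y in [1, 10]  -> 2 point(s)
  x = 7: RHS = 5, y in [4, 7]  -> 2 point(s)
  x = 8: RHS = 9, y in [3, 8]  -> 2 point(s)
Affine points: 11. Add the point at infinity: total = 12.

#E(F_11) = 12


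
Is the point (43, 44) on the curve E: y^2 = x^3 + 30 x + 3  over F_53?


Check whether y^2 = x^3 + 30 x + 3 (mod 53) for (x, y) = (43, 44).
LHS: y^2 = 44^2 mod 53 = 28
RHS: x^3 + 30 x + 3 = 43^3 + 30*43 + 3 mod 53 = 28
LHS = RHS

Yes, on the curve


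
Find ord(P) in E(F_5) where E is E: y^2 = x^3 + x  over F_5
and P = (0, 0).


Compute successive multiples of P until we hit O:
  1P = (0, 0)
  2P = O

ord(P) = 2


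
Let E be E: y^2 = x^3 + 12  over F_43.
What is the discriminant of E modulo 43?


4 a^3 + 27 b^2 = 4*0^3 + 27*12^2 = 0 + 3888 = 3888
Delta = -16 * (3888) = -62208
Delta mod 43 = 13

Delta = 13 (mod 43)


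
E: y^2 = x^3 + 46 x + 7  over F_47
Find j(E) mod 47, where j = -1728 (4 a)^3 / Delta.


Delta = -16(4 a^3 + 27 b^2) mod 47 = 46
-1728 * (4 a)^3 = -1728 * (4*46)^3 mod 47 = 1
j = 1 * 46^(-1) mod 47 = 46

j = 46 (mod 47)


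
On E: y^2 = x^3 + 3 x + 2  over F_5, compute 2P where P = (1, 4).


Doubling: s = (3 x1^2 + a) / (2 y1)
s = (3*1^2 + 3) / (2*4) mod 5 = 2
x3 = s^2 - 2 x1 mod 5 = 2^2 - 2*1 = 2
y3 = s (x1 - x3) - y1 mod 5 = 2 * (1 - 2) - 4 = 4

2P = (2, 4)


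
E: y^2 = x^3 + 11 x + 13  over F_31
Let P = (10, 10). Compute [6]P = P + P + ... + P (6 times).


k = 6 = 110_2 (binary, LSB first: 011)
Double-and-add from P = (10, 10):
  bit 0 = 0: acc unchanged = O
  bit 1 = 1: acc = O + (21, 22) = (21, 22)
  bit 2 = 1: acc = (21, 22) + (9, 29) = (5, 10)

6P = (5, 10)


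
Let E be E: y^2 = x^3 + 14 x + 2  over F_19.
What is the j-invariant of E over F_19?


Delta = -16(4 a^3 + 27 b^2) mod 19 = 2
-1728 * (4 a)^3 = -1728 * (4*14)^3 mod 19 = 18
j = 18 * 2^(-1) mod 19 = 9

j = 9 (mod 19)


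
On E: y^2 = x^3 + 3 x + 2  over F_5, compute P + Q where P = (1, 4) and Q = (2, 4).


P != Q, so use the chord formula.
s = (y2 - y1) / (x2 - x1) = (0) / (1) mod 5 = 0
x3 = s^2 - x1 - x2 mod 5 = 0^2 - 1 - 2 = 2
y3 = s (x1 - x3) - y1 mod 5 = 0 * (1 - 2) - 4 = 1

P + Q = (2, 1)


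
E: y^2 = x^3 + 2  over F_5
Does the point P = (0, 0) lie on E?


Check whether y^2 = x^3 + 0 x + 2 (mod 5) for (x, y) = (0, 0).
LHS: y^2 = 0^2 mod 5 = 0
RHS: x^3 + 0 x + 2 = 0^3 + 0*0 + 2 mod 5 = 2
LHS != RHS

No, not on the curve


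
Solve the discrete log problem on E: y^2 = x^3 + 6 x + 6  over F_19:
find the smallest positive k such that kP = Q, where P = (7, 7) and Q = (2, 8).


Enumerate multiples of P until we hit Q = (2, 8):
  1P = (7, 7)
  2P = (2, 11)
  3P = (0, 14)
  4P = (13, 18)
  5P = (5, 3)
  6P = (11, 4)
  7P = (17, 10)
  8P = (12, 1)
  9P = (6, 7)
  10P = (6, 12)
  11P = (12, 18)
  12P = (17, 9)
  13P = (11, 15)
  14P = (5, 16)
  15P = (13, 1)
  16P = (0, 5)
  17P = (2, 8)
Match found at i = 17.

k = 17


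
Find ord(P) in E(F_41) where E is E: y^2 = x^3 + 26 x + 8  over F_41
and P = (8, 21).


Compute successive multiples of P until we hit O:
  1P = (8, 21)
  2P = (30, 21)
  3P = (3, 20)
  4P = (12, 11)
  5P = (17, 22)
  6P = (15, 1)
  7P = (27, 4)
  8P = (16, 25)
  ... (continuing to 18P)
  18P = O

ord(P) = 18


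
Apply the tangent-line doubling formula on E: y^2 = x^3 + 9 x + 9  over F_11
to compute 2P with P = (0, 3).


Doubling: s = (3 x1^2 + a) / (2 y1)
s = (3*0^2 + 9) / (2*3) mod 11 = 7
x3 = s^2 - 2 x1 mod 11 = 7^2 - 2*0 = 5
y3 = s (x1 - x3) - y1 mod 11 = 7 * (0 - 5) - 3 = 6

2P = (5, 6)


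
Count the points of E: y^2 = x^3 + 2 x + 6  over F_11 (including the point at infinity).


For each x in F_11, count y with y^2 = x^3 + 2 x + 6 mod 11:
  x = 1: RHS = 9, y in [3, 8]  -> 2 point(s)
  x = 4: RHS = 1, y in [1, 10]  -> 2 point(s)
  x = 5: RHS = 9, y in [3, 8]  -> 2 point(s)
  x = 6: RHS = 3, y in [5, 6]  -> 2 point(s)
  x = 7: RHS = 0, y in [0]  -> 1 point(s)
  x = 9: RHS = 5, y in [4, 7]  -> 2 point(s)
  x = 10: RHS = 3, y in [5, 6]  -> 2 point(s)
Affine points: 13. Add the point at infinity: total = 14.

#E(F_11) = 14


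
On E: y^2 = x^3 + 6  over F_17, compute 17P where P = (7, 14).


k = 17 = 10001_2 (binary, LSB first: 10001)
Double-and-add from P = (7, 14):
  bit 0 = 1: acc = O + (7, 14) = (7, 14)
  bit 1 = 0: acc unchanged = (7, 14)
  bit 2 = 0: acc unchanged = (7, 14)
  bit 3 = 0: acc unchanged = (7, 14)
  bit 4 = 1: acc = (7, 14) + (4, 11) = (7, 3)

17P = (7, 3)


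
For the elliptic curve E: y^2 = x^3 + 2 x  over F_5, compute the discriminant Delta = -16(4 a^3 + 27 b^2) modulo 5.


4 a^3 + 27 b^2 = 4*2^3 + 27*0^2 = 32 + 0 = 32
Delta = -16 * (32) = -512
Delta mod 5 = 3

Delta = 3 (mod 5)


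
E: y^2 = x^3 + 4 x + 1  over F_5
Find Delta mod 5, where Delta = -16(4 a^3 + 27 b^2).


4 a^3 + 27 b^2 = 4*4^3 + 27*1^2 = 256 + 27 = 283
Delta = -16 * (283) = -4528
Delta mod 5 = 2

Delta = 2 (mod 5)


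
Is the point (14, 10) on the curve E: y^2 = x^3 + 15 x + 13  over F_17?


Check whether y^2 = x^3 + 15 x + 13 (mod 17) for (x, y) = (14, 10).
LHS: y^2 = 10^2 mod 17 = 15
RHS: x^3 + 15 x + 13 = 14^3 + 15*14 + 13 mod 17 = 9
LHS != RHS

No, not on the curve


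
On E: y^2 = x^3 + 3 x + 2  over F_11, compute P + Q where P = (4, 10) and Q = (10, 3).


P != Q, so use the chord formula.
s = (y2 - y1) / (x2 - x1) = (4) / (6) mod 11 = 8
x3 = s^2 - x1 - x2 mod 11 = 8^2 - 4 - 10 = 6
y3 = s (x1 - x3) - y1 mod 11 = 8 * (4 - 6) - 10 = 7

P + Q = (6, 7)


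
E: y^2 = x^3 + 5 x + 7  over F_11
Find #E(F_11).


For each x in F_11, count y with y^2 = x^3 + 5 x + 7 mod 11:
  x = 2: RHS = 3, y in [5, 6]  -> 2 point(s)
  x = 3: RHS = 5, y in [4, 7]  -> 2 point(s)
  x = 4: RHS = 3, y in [5, 6]  -> 2 point(s)
  x = 5: RHS = 3, y in [5, 6]  -> 2 point(s)
  x = 6: RHS = 0, y in [0]  -> 1 point(s)
  x = 7: RHS = 0, y in [0]  -> 1 point(s)
  x = 8: RHS = 9, y in [3, 8]  -> 2 point(s)
  x = 9: RHS = 0, y in [0]  -> 1 point(s)
  x = 10: RHS = 1, y in [1, 10]  -> 2 point(s)
Affine points: 15. Add the point at infinity: total = 16.

#E(F_11) = 16


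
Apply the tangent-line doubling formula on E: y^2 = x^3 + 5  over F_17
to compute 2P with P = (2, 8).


Doubling: s = (3 x1^2 + a) / (2 y1)
s = (3*2^2 + 0) / (2*8) mod 17 = 5
x3 = s^2 - 2 x1 mod 17 = 5^2 - 2*2 = 4
y3 = s (x1 - x3) - y1 mod 17 = 5 * (2 - 4) - 8 = 16

2P = (4, 16)


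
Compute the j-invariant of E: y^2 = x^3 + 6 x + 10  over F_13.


Delta = -16(4 a^3 + 27 b^2) mod 13 = 7
-1728 * (4 a)^3 = -1728 * (4*6)^3 mod 13 = 5
j = 5 * 7^(-1) mod 13 = 10

j = 10 (mod 13)


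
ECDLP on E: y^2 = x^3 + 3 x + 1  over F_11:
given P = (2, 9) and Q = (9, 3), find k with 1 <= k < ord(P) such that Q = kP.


Enumerate multiples of P until we hit Q = (9, 3):
  1P = (2, 9)
  2P = (8, 8)
  3P = (5, 8)
  4P = (9, 8)
  5P = (9, 3)
Match found at i = 5.

k = 5


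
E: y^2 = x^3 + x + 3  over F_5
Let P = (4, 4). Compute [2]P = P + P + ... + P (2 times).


k = 2 = 10_2 (binary, LSB first: 01)
Double-and-add from P = (4, 4):
  bit 0 = 0: acc unchanged = O
  bit 1 = 1: acc = O + (1, 0) = (1, 0)

2P = (1, 0)


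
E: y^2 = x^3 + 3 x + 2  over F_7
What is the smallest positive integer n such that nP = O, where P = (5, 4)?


Compute successive multiples of P until we hit O:
  1P = (5, 4)
  2P = (5, 3)
  3P = O

ord(P) = 3


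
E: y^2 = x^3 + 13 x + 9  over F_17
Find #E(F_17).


For each x in F_17, count y with y^2 = x^3 + 13 x + 9 mod 17:
  x = 0: RHS = 9, y in [3, 14]  -> 2 point(s)
  x = 2: RHS = 9, y in [3, 14]  -> 2 point(s)
  x = 7: RHS = 1, y in [1, 16]  -> 2 point(s)
  x = 8: RHS = 13, y in [8, 9]  -> 2 point(s)
  x = 10: RHS = 0, y in [0]  -> 1 point(s)
  x = 11: RHS = 4, y in [2, 15]  -> 2 point(s)
  x = 15: RHS = 9, y in [3, 14]  -> 2 point(s)
Affine points: 13. Add the point at infinity: total = 14.

#E(F_17) = 14


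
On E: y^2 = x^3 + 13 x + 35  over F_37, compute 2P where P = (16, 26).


Doubling: s = (3 x1^2 + a) / (2 y1)
s = (3*16^2 + 13) / (2*26) mod 37 = 20
x3 = s^2 - 2 x1 mod 37 = 20^2 - 2*16 = 35
y3 = s (x1 - x3) - y1 mod 37 = 20 * (16 - 35) - 26 = 1

2P = (35, 1)
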